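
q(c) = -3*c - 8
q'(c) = -3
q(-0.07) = -7.79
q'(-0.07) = -3.00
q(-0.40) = -6.80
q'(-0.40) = -3.00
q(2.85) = -16.55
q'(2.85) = -3.00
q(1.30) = -11.90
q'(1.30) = -3.00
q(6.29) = -26.87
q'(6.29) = -3.00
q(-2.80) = 0.40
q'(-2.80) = -3.00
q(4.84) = -22.52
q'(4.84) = -3.00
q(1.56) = -12.68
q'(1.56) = -3.00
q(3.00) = -17.00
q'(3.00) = -3.00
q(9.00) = -35.00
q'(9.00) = -3.00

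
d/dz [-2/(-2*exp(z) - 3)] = -4*exp(z)/(2*exp(z) + 3)^2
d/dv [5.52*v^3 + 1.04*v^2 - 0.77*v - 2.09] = 16.56*v^2 + 2.08*v - 0.77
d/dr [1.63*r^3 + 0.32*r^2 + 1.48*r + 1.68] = 4.89*r^2 + 0.64*r + 1.48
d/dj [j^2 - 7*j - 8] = 2*j - 7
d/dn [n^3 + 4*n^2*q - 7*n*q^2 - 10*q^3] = 3*n^2 + 8*n*q - 7*q^2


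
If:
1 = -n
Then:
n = -1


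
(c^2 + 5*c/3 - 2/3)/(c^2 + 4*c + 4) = (c - 1/3)/(c + 2)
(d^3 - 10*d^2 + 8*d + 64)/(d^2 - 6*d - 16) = d - 4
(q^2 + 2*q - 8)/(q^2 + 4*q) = (q - 2)/q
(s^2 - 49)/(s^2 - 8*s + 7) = (s + 7)/(s - 1)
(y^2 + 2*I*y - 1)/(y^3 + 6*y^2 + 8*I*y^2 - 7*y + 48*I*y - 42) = (y + I)/(y^2 + y*(6 + 7*I) + 42*I)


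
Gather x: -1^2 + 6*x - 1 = 6*x - 2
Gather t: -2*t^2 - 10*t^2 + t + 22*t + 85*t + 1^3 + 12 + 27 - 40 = -12*t^2 + 108*t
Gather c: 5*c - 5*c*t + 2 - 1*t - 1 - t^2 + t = c*(5 - 5*t) - t^2 + 1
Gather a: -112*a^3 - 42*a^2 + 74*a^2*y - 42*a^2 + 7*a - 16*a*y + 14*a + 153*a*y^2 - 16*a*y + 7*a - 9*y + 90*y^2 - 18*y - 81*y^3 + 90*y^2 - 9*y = -112*a^3 + a^2*(74*y - 84) + a*(153*y^2 - 32*y + 28) - 81*y^3 + 180*y^2 - 36*y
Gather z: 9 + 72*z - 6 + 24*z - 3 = 96*z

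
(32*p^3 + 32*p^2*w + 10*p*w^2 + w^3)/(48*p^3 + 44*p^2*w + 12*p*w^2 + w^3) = (4*p + w)/(6*p + w)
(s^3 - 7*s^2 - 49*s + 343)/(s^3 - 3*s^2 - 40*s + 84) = (s^2 - 49)/(s^2 + 4*s - 12)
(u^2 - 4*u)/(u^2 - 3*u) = (u - 4)/(u - 3)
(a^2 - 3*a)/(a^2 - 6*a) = (a - 3)/(a - 6)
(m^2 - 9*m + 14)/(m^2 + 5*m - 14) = (m - 7)/(m + 7)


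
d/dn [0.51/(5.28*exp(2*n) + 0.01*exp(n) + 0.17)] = (-5.3856*exp(n) - 0.0051)*exp(n)/(5.28*exp(2*n) + 0.01*exp(n) + 0.17)^2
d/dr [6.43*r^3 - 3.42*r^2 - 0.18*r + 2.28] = 19.29*r^2 - 6.84*r - 0.18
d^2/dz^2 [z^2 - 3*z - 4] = 2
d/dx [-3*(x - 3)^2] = 18 - 6*x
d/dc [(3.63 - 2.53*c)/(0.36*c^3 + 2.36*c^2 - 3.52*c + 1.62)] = (1.8216*c^3 + 2.0504*c^2 - 17.1336*c + 8.679)/(0.1296*c^6 + 1.6992*c^5 + 3.0352*c^4 - 15.448*c^3 + 20.0368*c^2 - 11.4048*c + 2.6244)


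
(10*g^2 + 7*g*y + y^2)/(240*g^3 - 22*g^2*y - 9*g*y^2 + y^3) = (2*g + y)/(48*g^2 - 14*g*y + y^2)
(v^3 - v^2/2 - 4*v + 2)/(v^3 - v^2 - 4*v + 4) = (v - 1/2)/(v - 1)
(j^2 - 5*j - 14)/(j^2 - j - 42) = (j + 2)/(j + 6)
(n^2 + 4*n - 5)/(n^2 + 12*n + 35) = (n - 1)/(n + 7)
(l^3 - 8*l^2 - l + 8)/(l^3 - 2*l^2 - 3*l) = (l^2 - 9*l + 8)/(l*(l - 3))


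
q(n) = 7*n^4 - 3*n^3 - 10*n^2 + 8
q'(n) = 28*n^3 - 9*n^2 - 20*n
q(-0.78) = 5.93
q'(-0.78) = -3.16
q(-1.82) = 69.77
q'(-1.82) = -162.21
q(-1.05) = 8.96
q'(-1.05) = -21.34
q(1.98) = 53.10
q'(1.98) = 142.46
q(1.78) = 29.67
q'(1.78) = 93.80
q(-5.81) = 8235.13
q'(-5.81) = -5679.05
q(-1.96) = 95.48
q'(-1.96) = -206.20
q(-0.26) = 7.41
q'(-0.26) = 4.10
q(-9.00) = 47312.00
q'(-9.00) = -20961.00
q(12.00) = 138536.00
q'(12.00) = 46848.00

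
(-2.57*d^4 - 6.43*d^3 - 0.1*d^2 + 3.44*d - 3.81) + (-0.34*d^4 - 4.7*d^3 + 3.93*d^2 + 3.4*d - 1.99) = -2.91*d^4 - 11.13*d^3 + 3.83*d^2 + 6.84*d - 5.8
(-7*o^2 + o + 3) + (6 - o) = 9 - 7*o^2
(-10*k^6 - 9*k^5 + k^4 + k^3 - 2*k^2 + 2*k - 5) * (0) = 0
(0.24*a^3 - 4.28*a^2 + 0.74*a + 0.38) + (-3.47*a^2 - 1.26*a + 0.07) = 0.24*a^3 - 7.75*a^2 - 0.52*a + 0.45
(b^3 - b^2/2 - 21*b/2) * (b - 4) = b^4 - 9*b^3/2 - 17*b^2/2 + 42*b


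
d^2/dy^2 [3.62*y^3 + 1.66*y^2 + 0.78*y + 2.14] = 21.72*y + 3.32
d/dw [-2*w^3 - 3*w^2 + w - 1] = -6*w^2 - 6*w + 1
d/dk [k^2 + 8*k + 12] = 2*k + 8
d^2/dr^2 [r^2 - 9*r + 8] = 2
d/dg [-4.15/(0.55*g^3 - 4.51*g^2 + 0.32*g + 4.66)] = (6.8475*g^2 - 37.433*g + 1.328)/(0.55*g^3 - 4.51*g^2 + 0.32*g + 4.66)^2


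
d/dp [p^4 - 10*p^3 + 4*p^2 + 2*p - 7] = 4*p^3 - 30*p^2 + 8*p + 2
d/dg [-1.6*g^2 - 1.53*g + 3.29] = -3.2*g - 1.53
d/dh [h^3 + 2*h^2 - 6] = h*(3*h + 4)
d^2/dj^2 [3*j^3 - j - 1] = 18*j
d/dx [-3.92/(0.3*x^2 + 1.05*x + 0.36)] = (2.352*x + 4.116)/(0.3*x^2 + 1.05*x + 0.36)^2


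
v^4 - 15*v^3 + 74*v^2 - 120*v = v*(v - 6)*(v - 5)*(v - 4)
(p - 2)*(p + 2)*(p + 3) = p^3 + 3*p^2 - 4*p - 12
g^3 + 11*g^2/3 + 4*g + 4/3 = (g + 2/3)*(g + 1)*(g + 2)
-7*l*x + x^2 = x*(-7*l + x)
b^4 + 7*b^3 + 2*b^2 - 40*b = b*(b - 2)*(b + 4)*(b + 5)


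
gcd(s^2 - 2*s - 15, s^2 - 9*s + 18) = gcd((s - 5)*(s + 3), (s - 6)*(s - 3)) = 1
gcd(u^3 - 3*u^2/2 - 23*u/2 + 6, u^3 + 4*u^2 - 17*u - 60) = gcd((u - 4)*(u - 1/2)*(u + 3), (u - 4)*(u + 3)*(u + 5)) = u^2 - u - 12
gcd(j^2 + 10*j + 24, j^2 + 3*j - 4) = j + 4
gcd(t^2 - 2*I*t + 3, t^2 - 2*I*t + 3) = t^2 - 2*I*t + 3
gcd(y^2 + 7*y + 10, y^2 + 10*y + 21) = 1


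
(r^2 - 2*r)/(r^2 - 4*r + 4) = r/(r - 2)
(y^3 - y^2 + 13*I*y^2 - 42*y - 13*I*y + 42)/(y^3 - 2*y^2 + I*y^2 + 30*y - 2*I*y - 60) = (y^2 + y*(-1 + 7*I) - 7*I)/(y^2 - y*(2 + 5*I) + 10*I)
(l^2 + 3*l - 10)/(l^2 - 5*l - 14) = (-l^2 - 3*l + 10)/(-l^2 + 5*l + 14)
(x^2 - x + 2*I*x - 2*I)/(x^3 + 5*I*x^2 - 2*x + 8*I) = (x - 1)/(x^2 + 3*I*x + 4)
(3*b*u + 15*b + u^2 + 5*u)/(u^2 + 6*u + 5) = (3*b + u)/(u + 1)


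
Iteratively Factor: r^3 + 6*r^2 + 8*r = (r + 2)*(r^2 + 4*r) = (r + 2)*(r + 4)*(r)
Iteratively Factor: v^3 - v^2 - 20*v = (v - 5)*(v^2 + 4*v) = (v - 5)*(v + 4)*(v)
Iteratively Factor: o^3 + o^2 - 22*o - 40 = (o - 5)*(o^2 + 6*o + 8) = (o - 5)*(o + 2)*(o + 4)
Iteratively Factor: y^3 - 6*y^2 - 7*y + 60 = (y + 3)*(y^2 - 9*y + 20) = (y - 4)*(y + 3)*(y - 5)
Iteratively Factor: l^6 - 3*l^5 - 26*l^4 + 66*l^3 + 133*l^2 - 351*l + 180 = (l - 5)*(l^5 + 2*l^4 - 16*l^3 - 14*l^2 + 63*l - 36) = (l - 5)*(l + 4)*(l^4 - 2*l^3 - 8*l^2 + 18*l - 9) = (l - 5)*(l - 1)*(l + 4)*(l^3 - l^2 - 9*l + 9) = (l - 5)*(l - 1)*(l + 3)*(l + 4)*(l^2 - 4*l + 3) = (l - 5)*(l - 1)^2*(l + 3)*(l + 4)*(l - 3)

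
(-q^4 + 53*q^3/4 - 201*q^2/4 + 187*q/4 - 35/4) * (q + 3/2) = -q^5 + 47*q^4/4 - 243*q^3/8 - 229*q^2/8 + 491*q/8 - 105/8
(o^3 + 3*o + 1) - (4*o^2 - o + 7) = o^3 - 4*o^2 + 4*o - 6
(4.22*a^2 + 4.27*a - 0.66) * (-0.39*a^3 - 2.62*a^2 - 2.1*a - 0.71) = -1.6458*a^5 - 12.7217*a^4 - 19.792*a^3 - 10.234*a^2 - 1.6457*a + 0.4686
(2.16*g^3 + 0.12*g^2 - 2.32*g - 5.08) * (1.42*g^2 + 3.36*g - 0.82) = 3.0672*g^5 + 7.428*g^4 - 4.6624*g^3 - 15.1072*g^2 - 15.1664*g + 4.1656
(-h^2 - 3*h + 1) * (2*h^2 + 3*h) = -2*h^4 - 9*h^3 - 7*h^2 + 3*h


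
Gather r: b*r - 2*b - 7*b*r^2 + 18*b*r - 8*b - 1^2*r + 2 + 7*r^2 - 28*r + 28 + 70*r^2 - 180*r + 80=-10*b + r^2*(77 - 7*b) + r*(19*b - 209) + 110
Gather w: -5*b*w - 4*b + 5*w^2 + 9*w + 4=-4*b + 5*w^2 + w*(9 - 5*b) + 4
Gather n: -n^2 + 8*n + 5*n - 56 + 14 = -n^2 + 13*n - 42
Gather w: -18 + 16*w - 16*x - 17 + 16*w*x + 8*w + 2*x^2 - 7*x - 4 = w*(16*x + 24) + 2*x^2 - 23*x - 39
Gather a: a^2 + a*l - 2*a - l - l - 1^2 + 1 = a^2 + a*(l - 2) - 2*l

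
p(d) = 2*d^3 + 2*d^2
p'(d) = 6*d^2 + 4*d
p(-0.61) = 0.29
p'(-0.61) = -0.21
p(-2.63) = -22.55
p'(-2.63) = 30.98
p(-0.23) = 0.08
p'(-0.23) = -0.60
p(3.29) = 92.87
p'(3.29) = 78.10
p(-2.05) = -8.83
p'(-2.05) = 17.02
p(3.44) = 105.08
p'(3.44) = 84.76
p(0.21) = 0.11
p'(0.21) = 1.10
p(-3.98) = -94.41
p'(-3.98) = 79.12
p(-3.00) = -36.00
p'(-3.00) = 42.00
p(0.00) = 0.00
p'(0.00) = 0.00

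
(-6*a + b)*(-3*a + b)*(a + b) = 18*a^3 + 9*a^2*b - 8*a*b^2 + b^3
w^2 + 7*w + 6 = (w + 1)*(w + 6)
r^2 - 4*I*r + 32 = (r - 8*I)*(r + 4*I)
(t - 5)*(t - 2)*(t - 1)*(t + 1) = t^4 - 7*t^3 + 9*t^2 + 7*t - 10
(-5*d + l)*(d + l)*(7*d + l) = -35*d^3 - 33*d^2*l + 3*d*l^2 + l^3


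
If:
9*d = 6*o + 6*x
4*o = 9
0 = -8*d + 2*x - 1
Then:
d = -11/10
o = 9/4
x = -39/10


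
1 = 1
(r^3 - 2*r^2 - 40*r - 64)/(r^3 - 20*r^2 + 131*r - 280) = (r^2 + 6*r + 8)/(r^2 - 12*r + 35)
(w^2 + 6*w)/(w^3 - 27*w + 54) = w/(w^2 - 6*w + 9)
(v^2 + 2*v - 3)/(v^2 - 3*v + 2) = (v + 3)/(v - 2)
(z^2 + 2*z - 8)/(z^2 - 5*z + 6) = (z + 4)/(z - 3)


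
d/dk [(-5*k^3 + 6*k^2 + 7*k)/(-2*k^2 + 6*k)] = 5*(k^2 - 6*k + 5)/(2*(k^2 - 6*k + 9))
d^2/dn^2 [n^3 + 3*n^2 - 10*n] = 6*n + 6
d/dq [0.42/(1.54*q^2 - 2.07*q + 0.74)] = (0.8694 - 1.2936*q)/(1.54*q^2 - 2.07*q + 0.74)^2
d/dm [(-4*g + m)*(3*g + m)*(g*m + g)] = g*(-12*g^2 - 2*g*m - g + 3*m^2 + 2*m)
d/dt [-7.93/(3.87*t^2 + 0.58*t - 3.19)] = (61.3782*t + 4.5994)/(3.87*t^2 + 0.58*t - 3.19)^2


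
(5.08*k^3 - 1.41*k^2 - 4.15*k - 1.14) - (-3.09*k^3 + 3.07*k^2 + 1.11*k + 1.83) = 8.17*k^3 - 4.48*k^2 - 5.26*k - 2.97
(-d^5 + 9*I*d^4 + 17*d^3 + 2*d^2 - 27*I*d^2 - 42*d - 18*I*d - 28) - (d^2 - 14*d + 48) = -d^5 + 9*I*d^4 + 17*d^3 + d^2 - 27*I*d^2 - 28*d - 18*I*d - 76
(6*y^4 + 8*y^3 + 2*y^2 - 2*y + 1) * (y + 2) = 6*y^5 + 20*y^4 + 18*y^3 + 2*y^2 - 3*y + 2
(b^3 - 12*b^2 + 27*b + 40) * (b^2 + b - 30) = b^5 - 11*b^4 - 15*b^3 + 427*b^2 - 770*b - 1200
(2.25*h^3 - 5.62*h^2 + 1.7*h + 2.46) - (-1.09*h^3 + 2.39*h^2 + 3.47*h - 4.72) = 3.34*h^3 - 8.01*h^2 - 1.77*h + 7.18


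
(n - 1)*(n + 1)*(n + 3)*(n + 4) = n^4 + 7*n^3 + 11*n^2 - 7*n - 12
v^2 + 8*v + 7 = (v + 1)*(v + 7)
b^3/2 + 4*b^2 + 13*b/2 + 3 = (b/2 + 1/2)*(b + 1)*(b + 6)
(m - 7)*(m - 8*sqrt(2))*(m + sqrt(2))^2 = m^4 - 6*sqrt(2)*m^3 - 7*m^3 - 30*m^2 + 42*sqrt(2)*m^2 - 16*sqrt(2)*m + 210*m + 112*sqrt(2)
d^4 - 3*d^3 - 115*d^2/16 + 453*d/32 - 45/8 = (d - 4)*(d - 3/4)^2*(d + 5/2)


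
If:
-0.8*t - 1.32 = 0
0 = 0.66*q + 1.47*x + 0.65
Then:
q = -2.22727272727273*x - 0.984848484848485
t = -1.65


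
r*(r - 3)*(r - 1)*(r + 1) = r^4 - 3*r^3 - r^2 + 3*r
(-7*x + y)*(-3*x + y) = 21*x^2 - 10*x*y + y^2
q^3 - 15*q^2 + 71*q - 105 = (q - 7)*(q - 5)*(q - 3)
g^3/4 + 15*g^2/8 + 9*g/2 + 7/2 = (g/4 + 1/2)*(g + 2)*(g + 7/2)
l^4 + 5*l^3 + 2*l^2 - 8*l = l*(l - 1)*(l + 2)*(l + 4)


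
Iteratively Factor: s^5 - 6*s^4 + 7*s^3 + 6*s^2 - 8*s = (s)*(s^4 - 6*s^3 + 7*s^2 + 6*s - 8) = s*(s - 2)*(s^3 - 4*s^2 - s + 4) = s*(s - 4)*(s - 2)*(s^2 - 1) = s*(s - 4)*(s - 2)*(s - 1)*(s + 1)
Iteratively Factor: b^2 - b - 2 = (b - 2)*(b + 1)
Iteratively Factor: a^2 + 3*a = (a + 3)*(a)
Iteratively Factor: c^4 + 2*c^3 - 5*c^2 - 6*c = (c + 3)*(c^3 - c^2 - 2*c) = c*(c + 3)*(c^2 - c - 2) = c*(c - 2)*(c + 3)*(c + 1)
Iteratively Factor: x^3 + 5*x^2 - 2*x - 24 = (x + 3)*(x^2 + 2*x - 8) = (x + 3)*(x + 4)*(x - 2)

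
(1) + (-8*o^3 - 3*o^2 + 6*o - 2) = -8*o^3 - 3*o^2 + 6*o - 1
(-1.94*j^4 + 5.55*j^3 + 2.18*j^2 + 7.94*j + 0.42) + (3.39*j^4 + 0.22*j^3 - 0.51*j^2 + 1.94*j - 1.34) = 1.45*j^4 + 5.77*j^3 + 1.67*j^2 + 9.88*j - 0.92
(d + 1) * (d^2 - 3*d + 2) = d^3 - 2*d^2 - d + 2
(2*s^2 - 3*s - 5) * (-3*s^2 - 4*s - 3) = -6*s^4 + s^3 + 21*s^2 + 29*s + 15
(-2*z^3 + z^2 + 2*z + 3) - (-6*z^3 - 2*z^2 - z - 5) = 4*z^3 + 3*z^2 + 3*z + 8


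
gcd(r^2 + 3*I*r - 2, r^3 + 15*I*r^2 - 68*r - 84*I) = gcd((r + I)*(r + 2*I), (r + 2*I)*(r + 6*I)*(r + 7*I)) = r + 2*I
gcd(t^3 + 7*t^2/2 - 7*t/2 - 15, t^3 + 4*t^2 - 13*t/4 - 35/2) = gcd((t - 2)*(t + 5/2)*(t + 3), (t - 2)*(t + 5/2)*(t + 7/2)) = t^2 + t/2 - 5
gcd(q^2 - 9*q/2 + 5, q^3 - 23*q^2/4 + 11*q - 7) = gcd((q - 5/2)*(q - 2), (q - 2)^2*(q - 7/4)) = q - 2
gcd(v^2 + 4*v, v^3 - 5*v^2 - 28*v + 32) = v + 4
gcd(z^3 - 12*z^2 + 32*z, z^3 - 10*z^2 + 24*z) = z^2 - 4*z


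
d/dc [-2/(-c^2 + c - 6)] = 2*(1 - 2*c)/(c^2 - c + 6)^2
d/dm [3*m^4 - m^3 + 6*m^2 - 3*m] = 12*m^3 - 3*m^2 + 12*m - 3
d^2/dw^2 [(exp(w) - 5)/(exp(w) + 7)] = 12*(7 - exp(w))*exp(w)/(exp(3*w) + 21*exp(2*w) + 147*exp(w) + 343)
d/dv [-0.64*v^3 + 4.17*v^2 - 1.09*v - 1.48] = -1.92*v^2 + 8.34*v - 1.09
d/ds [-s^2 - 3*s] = -2*s - 3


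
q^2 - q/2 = q*(q - 1/2)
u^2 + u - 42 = (u - 6)*(u + 7)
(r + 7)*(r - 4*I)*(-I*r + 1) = -I*r^3 - 3*r^2 - 7*I*r^2 - 21*r - 4*I*r - 28*I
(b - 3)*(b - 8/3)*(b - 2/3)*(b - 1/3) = b^4 - 20*b^3/3 + 125*b^2/9 - 250*b/27 + 16/9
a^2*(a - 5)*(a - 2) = a^4 - 7*a^3 + 10*a^2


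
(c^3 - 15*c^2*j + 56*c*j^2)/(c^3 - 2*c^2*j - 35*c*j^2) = (c - 8*j)/(c + 5*j)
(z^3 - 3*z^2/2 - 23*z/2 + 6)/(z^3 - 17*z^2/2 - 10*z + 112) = (2*z^2 + 5*z - 3)/(2*z^2 - 9*z - 56)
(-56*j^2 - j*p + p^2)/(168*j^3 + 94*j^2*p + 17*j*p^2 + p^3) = (-8*j + p)/(24*j^2 + 10*j*p + p^2)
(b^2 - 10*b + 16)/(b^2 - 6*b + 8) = (b - 8)/(b - 4)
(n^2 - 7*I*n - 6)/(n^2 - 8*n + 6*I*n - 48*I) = (n^2 - 7*I*n - 6)/(n^2 + n*(-8 + 6*I) - 48*I)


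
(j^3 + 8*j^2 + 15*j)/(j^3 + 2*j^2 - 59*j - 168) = j*(j + 5)/(j^2 - j - 56)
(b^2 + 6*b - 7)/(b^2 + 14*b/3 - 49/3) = 3*(b - 1)/(3*b - 7)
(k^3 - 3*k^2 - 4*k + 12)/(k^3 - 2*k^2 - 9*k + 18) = (k + 2)/(k + 3)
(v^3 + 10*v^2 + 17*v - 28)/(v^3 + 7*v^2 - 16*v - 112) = (v - 1)/(v - 4)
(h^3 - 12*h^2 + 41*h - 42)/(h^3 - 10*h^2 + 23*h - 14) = (h - 3)/(h - 1)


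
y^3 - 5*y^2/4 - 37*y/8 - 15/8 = (y - 3)*(y + 1/2)*(y + 5/4)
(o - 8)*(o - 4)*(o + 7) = o^3 - 5*o^2 - 52*o + 224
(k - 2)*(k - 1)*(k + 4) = k^3 + k^2 - 10*k + 8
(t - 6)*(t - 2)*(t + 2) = t^3 - 6*t^2 - 4*t + 24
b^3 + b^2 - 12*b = b*(b - 3)*(b + 4)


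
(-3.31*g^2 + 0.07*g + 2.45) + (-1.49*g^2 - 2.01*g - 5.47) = -4.8*g^2 - 1.94*g - 3.02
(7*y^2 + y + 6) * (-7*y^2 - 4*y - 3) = -49*y^4 - 35*y^3 - 67*y^2 - 27*y - 18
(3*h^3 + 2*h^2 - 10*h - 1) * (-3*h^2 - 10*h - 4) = -9*h^5 - 36*h^4 - 2*h^3 + 95*h^2 + 50*h + 4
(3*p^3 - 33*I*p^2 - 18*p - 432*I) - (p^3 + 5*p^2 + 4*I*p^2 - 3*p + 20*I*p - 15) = 2*p^3 - 5*p^2 - 37*I*p^2 - 15*p - 20*I*p + 15 - 432*I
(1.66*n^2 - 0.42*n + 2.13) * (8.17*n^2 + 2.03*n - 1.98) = 13.5622*n^4 - 0.0616000000000003*n^3 + 13.2627*n^2 + 5.1555*n - 4.2174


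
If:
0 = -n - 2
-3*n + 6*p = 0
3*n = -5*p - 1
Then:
No Solution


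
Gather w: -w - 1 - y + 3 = -w - y + 2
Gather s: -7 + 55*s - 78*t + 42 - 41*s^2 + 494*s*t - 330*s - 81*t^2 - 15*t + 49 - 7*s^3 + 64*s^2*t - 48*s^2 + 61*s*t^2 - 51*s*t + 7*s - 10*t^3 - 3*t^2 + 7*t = -7*s^3 + s^2*(64*t - 89) + s*(61*t^2 + 443*t - 268) - 10*t^3 - 84*t^2 - 86*t + 84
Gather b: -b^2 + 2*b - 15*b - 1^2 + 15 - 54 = -b^2 - 13*b - 40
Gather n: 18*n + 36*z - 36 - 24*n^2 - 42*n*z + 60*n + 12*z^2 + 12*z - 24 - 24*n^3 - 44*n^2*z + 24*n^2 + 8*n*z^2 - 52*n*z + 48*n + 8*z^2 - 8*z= -24*n^3 - 44*n^2*z + n*(8*z^2 - 94*z + 126) + 20*z^2 + 40*z - 60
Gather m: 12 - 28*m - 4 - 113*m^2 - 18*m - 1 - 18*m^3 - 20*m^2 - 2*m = -18*m^3 - 133*m^2 - 48*m + 7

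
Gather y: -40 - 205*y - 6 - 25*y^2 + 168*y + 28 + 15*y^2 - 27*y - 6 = -10*y^2 - 64*y - 24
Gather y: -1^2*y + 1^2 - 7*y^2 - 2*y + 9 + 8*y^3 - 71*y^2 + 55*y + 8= 8*y^3 - 78*y^2 + 52*y + 18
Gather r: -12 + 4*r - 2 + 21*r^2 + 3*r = 21*r^2 + 7*r - 14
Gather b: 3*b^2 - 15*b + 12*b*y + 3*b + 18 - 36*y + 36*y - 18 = 3*b^2 + b*(12*y - 12)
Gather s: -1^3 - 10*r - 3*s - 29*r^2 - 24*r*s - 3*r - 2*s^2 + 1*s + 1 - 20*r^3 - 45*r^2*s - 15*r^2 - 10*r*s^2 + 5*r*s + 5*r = -20*r^3 - 44*r^2 - 8*r + s^2*(-10*r - 2) + s*(-45*r^2 - 19*r - 2)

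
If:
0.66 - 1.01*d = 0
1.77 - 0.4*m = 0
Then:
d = 0.65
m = 4.42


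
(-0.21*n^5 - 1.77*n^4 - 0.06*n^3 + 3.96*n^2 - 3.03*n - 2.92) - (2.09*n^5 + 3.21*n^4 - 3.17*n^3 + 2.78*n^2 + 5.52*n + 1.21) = -2.3*n^5 - 4.98*n^4 + 3.11*n^3 + 1.18*n^2 - 8.55*n - 4.13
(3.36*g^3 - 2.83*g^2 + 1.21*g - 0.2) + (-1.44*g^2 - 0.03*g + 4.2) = 3.36*g^3 - 4.27*g^2 + 1.18*g + 4.0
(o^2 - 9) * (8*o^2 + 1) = 8*o^4 - 71*o^2 - 9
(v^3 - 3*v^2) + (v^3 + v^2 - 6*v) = 2*v^3 - 2*v^2 - 6*v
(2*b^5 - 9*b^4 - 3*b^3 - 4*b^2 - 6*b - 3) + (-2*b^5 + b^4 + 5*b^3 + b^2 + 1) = -8*b^4 + 2*b^3 - 3*b^2 - 6*b - 2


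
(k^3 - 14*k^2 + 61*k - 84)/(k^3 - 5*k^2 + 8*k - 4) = (k^3 - 14*k^2 + 61*k - 84)/(k^3 - 5*k^2 + 8*k - 4)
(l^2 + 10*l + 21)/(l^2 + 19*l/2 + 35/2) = 2*(l + 3)/(2*l + 5)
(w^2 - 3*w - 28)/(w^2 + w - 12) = (w - 7)/(w - 3)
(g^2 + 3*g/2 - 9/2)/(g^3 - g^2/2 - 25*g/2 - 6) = (2*g - 3)/(2*g^2 - 7*g - 4)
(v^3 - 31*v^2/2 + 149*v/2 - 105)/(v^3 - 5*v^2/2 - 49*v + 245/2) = (v - 6)/(v + 7)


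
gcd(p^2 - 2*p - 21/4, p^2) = 1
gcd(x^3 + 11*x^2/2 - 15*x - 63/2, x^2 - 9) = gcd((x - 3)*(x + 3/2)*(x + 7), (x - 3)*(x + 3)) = x - 3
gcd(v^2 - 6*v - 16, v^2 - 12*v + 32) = v - 8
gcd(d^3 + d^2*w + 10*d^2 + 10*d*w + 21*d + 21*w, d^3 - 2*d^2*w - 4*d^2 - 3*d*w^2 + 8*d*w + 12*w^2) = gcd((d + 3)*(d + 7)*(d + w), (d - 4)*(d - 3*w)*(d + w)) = d + w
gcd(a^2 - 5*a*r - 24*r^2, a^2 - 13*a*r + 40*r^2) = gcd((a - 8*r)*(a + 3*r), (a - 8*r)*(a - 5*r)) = -a + 8*r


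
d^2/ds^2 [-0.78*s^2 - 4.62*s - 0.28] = -1.56000000000000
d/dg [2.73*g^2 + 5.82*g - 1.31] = 5.46*g + 5.82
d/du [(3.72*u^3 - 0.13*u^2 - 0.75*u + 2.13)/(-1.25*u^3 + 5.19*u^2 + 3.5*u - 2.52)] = (1.77635683940025e-15*u^5 + 19.1443*u^4 + 24.165*u^3 - 16.6982*u^2 - 21.4542*u - 5.565)/(1.5625*u^6 - 12.975*u^5 + 18.1861*u^4 + 42.63*u^3 - 13.9076*u^2 - 17.64*u + 6.3504)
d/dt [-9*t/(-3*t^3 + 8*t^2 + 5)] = 9*(3*t^3 - t^2*(9*t - 16) - 8*t^2 - 5)/(-3*t^3 + 8*t^2 + 5)^2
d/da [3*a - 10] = 3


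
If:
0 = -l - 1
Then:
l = -1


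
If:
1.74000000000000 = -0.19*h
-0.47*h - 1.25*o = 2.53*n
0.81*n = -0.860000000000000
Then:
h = -9.16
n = -1.06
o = 5.59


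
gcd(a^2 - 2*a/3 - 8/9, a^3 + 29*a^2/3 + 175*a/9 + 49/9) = 1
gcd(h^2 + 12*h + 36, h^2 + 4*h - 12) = h + 6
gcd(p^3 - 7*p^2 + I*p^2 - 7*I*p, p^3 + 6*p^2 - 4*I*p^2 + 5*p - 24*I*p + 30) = p + I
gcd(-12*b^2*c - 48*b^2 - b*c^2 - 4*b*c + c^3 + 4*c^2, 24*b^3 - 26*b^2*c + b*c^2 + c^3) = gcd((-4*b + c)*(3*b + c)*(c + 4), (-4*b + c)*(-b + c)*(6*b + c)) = 4*b - c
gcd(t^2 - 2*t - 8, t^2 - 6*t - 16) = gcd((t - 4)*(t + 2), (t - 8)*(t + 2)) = t + 2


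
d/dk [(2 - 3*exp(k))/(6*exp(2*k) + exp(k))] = 2*(9*exp(2*k) - 12*exp(k) - 1)*exp(-k)/(36*exp(2*k) + 12*exp(k) + 1)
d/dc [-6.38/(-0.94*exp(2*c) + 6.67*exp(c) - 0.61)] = (42.5546 - 11.9944*exp(c))*exp(c)/(0.94*exp(2*c) - 6.67*exp(c) + 0.61)^2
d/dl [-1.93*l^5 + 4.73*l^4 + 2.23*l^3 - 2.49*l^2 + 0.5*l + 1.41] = -9.65*l^4 + 18.92*l^3 + 6.69*l^2 - 4.98*l + 0.5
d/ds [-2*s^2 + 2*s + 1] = 2 - 4*s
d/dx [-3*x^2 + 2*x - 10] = 2 - 6*x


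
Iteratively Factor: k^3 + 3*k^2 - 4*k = (k + 4)*(k^2 - k) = (k - 1)*(k + 4)*(k)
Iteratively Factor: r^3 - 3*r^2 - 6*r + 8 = (r - 4)*(r^2 + r - 2) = (r - 4)*(r - 1)*(r + 2)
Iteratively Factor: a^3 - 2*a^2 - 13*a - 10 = (a + 1)*(a^2 - 3*a - 10) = (a + 1)*(a + 2)*(a - 5)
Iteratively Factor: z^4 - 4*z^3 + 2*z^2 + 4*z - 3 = (z - 1)*(z^3 - 3*z^2 - z + 3) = (z - 1)*(z + 1)*(z^2 - 4*z + 3) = (z - 3)*(z - 1)*(z + 1)*(z - 1)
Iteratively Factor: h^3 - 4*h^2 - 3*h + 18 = (h - 3)*(h^2 - h - 6) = (h - 3)^2*(h + 2)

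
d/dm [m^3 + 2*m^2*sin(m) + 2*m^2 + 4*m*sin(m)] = 2*m^2*cos(m) + 3*m^2 + 4*sqrt(2)*m*sin(m + pi/4) + 4*m + 4*sin(m)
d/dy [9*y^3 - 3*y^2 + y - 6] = 27*y^2 - 6*y + 1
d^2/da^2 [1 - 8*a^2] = -16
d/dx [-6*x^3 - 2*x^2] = 2*x*(-9*x - 2)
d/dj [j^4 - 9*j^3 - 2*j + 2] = 4*j^3 - 27*j^2 - 2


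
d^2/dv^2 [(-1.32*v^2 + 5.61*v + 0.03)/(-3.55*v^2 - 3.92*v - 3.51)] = (-178.13829*v^3 - 100.95561*v^2 + 416.91555*v + 186.728934)/(44.738875*v^6 + 148.2054*v^5 + 296.356485*v^4 + 353.307248*v^3 + 293.017257*v^2 + 144.884376*v + 43.243551)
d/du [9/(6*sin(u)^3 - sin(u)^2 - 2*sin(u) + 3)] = 18*(-9*sin(u)^2 + sin(u) + 1)*cos(u)/(6*sin(u)^3 - sin(u)^2 - 2*sin(u) + 3)^2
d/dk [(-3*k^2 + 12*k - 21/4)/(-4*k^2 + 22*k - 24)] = 3*(-12*k^2 + 68*k - 115)/(8*(4*k^4 - 44*k^3 + 169*k^2 - 264*k + 144))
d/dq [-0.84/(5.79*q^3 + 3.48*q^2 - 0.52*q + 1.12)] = (14.5908*q^2 + 5.8464*q - 0.4368)/(5.79*q^3 + 3.48*q^2 - 0.52*q + 1.12)^2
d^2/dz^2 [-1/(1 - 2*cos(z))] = 2*(-cos(z) - cos(2*z) + 3)/(2*cos(z) - 1)^3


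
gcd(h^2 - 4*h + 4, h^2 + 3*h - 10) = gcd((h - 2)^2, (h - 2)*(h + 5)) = h - 2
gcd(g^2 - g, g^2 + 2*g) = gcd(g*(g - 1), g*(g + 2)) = g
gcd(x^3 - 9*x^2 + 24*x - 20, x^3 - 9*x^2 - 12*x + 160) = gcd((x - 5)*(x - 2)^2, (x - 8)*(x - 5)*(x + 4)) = x - 5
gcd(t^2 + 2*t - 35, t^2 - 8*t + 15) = t - 5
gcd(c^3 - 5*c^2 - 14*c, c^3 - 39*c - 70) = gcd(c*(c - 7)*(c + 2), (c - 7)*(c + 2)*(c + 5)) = c^2 - 5*c - 14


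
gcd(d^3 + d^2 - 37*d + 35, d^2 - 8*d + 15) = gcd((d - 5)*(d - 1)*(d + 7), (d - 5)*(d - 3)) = d - 5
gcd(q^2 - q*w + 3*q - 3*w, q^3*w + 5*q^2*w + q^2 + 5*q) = 1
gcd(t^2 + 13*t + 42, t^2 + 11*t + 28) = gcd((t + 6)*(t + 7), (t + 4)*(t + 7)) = t + 7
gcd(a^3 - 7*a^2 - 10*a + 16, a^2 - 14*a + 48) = a - 8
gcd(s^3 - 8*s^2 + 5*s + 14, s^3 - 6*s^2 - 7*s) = s^2 - 6*s - 7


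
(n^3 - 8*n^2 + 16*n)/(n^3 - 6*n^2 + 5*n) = (n^2 - 8*n + 16)/(n^2 - 6*n + 5)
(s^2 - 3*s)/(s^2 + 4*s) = (s - 3)/(s + 4)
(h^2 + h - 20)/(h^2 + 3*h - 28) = (h + 5)/(h + 7)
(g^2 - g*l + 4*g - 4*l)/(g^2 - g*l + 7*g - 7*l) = (g + 4)/(g + 7)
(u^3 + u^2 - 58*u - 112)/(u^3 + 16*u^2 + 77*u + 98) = (u - 8)/(u + 7)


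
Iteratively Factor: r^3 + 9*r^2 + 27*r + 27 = (r + 3)*(r^2 + 6*r + 9) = (r + 3)^2*(r + 3)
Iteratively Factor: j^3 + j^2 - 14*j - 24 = (j - 4)*(j^2 + 5*j + 6) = (j - 4)*(j + 2)*(j + 3)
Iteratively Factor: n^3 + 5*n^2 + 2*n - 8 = (n - 1)*(n^2 + 6*n + 8) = (n - 1)*(n + 2)*(n + 4)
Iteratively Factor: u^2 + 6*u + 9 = (u + 3)*(u + 3)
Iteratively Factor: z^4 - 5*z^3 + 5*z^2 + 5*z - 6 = (z - 1)*(z^3 - 4*z^2 + z + 6) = (z - 1)*(z + 1)*(z^2 - 5*z + 6) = (z - 2)*(z - 1)*(z + 1)*(z - 3)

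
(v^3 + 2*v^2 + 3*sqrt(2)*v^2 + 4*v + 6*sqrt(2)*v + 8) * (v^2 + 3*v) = v^5 + 3*sqrt(2)*v^4 + 5*v^4 + 10*v^3 + 15*sqrt(2)*v^3 + 20*v^2 + 18*sqrt(2)*v^2 + 24*v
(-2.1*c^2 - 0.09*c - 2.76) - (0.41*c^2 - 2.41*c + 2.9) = -2.51*c^2 + 2.32*c - 5.66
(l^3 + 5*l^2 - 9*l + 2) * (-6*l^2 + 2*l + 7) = -6*l^5 - 28*l^4 + 71*l^3 + 5*l^2 - 59*l + 14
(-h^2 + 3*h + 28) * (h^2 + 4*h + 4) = -h^4 - h^3 + 36*h^2 + 124*h + 112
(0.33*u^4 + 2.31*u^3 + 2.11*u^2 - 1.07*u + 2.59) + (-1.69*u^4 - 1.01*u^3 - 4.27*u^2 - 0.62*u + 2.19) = -1.36*u^4 + 1.3*u^3 - 2.16*u^2 - 1.69*u + 4.78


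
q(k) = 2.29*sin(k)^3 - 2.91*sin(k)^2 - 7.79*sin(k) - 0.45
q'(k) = 6.87*sin(k)^2*cos(k) - 5.82*sin(k)*cos(k) - 7.79*cos(k)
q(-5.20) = -8.02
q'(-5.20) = -3.55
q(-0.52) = 2.42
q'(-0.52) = -2.78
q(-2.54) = 2.61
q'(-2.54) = 1.89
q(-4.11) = -7.56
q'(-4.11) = 4.49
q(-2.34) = 2.80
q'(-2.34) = 0.04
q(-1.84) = 2.30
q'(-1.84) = -1.12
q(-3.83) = -5.99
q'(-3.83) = 6.73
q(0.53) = -4.84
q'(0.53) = -7.74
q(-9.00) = 2.11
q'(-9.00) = 3.85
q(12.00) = 2.54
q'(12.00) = -2.27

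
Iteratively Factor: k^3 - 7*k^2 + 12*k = (k)*(k^2 - 7*k + 12) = k*(k - 3)*(k - 4)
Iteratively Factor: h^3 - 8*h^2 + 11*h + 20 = (h + 1)*(h^2 - 9*h + 20) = (h - 4)*(h + 1)*(h - 5)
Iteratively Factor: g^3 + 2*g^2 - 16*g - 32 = (g + 2)*(g^2 - 16) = (g + 2)*(g + 4)*(g - 4)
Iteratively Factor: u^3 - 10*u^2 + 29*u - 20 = (u - 1)*(u^2 - 9*u + 20) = (u - 4)*(u - 1)*(u - 5)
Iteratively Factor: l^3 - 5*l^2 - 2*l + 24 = (l + 2)*(l^2 - 7*l + 12) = (l - 3)*(l + 2)*(l - 4)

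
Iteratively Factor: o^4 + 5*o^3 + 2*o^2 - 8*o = (o + 2)*(o^3 + 3*o^2 - 4*o) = o*(o + 2)*(o^2 + 3*o - 4) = o*(o - 1)*(o + 2)*(o + 4)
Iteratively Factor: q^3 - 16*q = (q - 4)*(q^2 + 4*q) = q*(q - 4)*(q + 4)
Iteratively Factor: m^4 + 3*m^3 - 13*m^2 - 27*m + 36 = (m + 4)*(m^3 - m^2 - 9*m + 9) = (m + 3)*(m + 4)*(m^2 - 4*m + 3) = (m - 1)*(m + 3)*(m + 4)*(m - 3)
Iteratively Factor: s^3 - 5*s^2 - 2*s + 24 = (s - 3)*(s^2 - 2*s - 8) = (s - 4)*(s - 3)*(s + 2)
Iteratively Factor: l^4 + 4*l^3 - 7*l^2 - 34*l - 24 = (l - 3)*(l^3 + 7*l^2 + 14*l + 8) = (l - 3)*(l + 1)*(l^2 + 6*l + 8) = (l - 3)*(l + 1)*(l + 2)*(l + 4)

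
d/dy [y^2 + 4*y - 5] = 2*y + 4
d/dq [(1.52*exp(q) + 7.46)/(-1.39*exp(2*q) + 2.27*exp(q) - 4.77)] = (2.1128*exp(2*q) + 20.7388*exp(q) - 24.1846)*exp(q)/(1.9321*exp(4*q) - 6.3106*exp(3*q) + 18.4135*exp(2*q) - 21.6558*exp(q) + 22.7529)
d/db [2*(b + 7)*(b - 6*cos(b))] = 2*b + 2*(b + 7)*(6*sin(b) + 1) - 12*cos(b)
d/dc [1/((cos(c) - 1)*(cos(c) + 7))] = 2*(cos(c) + 3)*sin(c)/((cos(c) - 1)^2*(cos(c) + 7)^2)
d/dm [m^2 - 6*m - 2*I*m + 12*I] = 2*m - 6 - 2*I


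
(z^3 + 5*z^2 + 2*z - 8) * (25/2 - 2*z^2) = -2*z^5 - 10*z^4 + 17*z^3/2 + 157*z^2/2 + 25*z - 100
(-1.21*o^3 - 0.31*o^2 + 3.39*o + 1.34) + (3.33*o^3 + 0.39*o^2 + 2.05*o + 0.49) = 2.12*o^3 + 0.08*o^2 + 5.44*o + 1.83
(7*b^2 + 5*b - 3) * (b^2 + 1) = 7*b^4 + 5*b^3 + 4*b^2 + 5*b - 3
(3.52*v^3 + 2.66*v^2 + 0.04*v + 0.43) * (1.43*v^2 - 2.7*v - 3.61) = 5.0336*v^5 - 5.7002*v^4 - 19.832*v^3 - 9.0957*v^2 - 1.3054*v - 1.5523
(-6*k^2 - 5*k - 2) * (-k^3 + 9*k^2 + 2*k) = 6*k^5 - 49*k^4 - 55*k^3 - 28*k^2 - 4*k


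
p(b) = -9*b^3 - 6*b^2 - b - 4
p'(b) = -27*b^2 - 12*b - 1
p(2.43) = -171.00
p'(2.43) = -189.59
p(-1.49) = 13.94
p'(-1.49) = -43.06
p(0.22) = -4.61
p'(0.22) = -4.95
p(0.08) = -4.12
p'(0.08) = -2.13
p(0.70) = -10.73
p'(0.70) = -22.63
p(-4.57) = 734.26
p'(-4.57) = -510.05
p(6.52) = -2760.09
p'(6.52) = -1227.02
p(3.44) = -444.81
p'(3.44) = -361.79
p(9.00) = -7060.00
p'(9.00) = -2296.00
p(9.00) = -7060.00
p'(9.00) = -2296.00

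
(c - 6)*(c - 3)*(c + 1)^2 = c^4 - 7*c^3 + c^2 + 27*c + 18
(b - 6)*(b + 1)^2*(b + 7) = b^4 + 3*b^3 - 39*b^2 - 83*b - 42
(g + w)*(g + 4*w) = g^2 + 5*g*w + 4*w^2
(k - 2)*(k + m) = k^2 + k*m - 2*k - 2*m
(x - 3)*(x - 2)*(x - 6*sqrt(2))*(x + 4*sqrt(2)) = x^4 - 5*x^3 - 2*sqrt(2)*x^3 - 42*x^2 + 10*sqrt(2)*x^2 - 12*sqrt(2)*x + 240*x - 288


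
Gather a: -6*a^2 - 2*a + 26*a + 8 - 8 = -6*a^2 + 24*a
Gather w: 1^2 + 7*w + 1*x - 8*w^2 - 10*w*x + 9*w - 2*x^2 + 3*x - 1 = -8*w^2 + w*(16 - 10*x) - 2*x^2 + 4*x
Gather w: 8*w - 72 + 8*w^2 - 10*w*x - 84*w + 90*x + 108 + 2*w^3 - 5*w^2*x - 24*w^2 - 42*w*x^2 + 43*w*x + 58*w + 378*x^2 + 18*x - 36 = 2*w^3 + w^2*(-5*x - 16) + w*(-42*x^2 + 33*x - 18) + 378*x^2 + 108*x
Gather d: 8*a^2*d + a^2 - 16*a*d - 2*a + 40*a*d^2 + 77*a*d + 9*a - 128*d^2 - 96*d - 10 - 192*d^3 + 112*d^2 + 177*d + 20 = a^2 + 7*a - 192*d^3 + d^2*(40*a - 16) + d*(8*a^2 + 61*a + 81) + 10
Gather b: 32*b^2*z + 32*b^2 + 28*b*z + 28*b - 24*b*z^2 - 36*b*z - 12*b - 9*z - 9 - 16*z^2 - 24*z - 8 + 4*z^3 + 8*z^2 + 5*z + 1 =b^2*(32*z + 32) + b*(-24*z^2 - 8*z + 16) + 4*z^3 - 8*z^2 - 28*z - 16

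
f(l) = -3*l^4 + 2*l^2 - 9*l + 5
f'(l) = -12*l^3 + 4*l - 9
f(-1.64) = 3.44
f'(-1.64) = 37.37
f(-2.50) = -77.19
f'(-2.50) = 168.50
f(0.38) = 1.81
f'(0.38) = -8.14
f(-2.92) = -169.77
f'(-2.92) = 278.09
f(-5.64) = -2916.17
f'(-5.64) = 2121.31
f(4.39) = -1110.21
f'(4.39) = -1006.69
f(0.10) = 4.12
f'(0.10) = -8.61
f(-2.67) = -109.18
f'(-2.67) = 208.73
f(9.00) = -19597.00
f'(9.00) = -8721.00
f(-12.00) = -61807.00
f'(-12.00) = 20679.00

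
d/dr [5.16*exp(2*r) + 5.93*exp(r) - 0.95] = (10.32*exp(r) + 5.93)*exp(r)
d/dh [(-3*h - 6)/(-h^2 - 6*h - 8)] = -3/(h^2 + 8*h + 16)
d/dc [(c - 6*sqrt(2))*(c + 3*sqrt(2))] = 2*c - 3*sqrt(2)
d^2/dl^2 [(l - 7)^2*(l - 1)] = 6*l - 30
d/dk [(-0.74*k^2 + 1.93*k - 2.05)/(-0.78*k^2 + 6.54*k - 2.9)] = (-3.3342*k^2 + 1.094*k + 7.81)/(0.6084*k^4 - 10.2024*k^3 + 47.2956*k^2 - 37.932*k + 8.41)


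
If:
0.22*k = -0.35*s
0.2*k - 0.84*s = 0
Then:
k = 0.00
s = 0.00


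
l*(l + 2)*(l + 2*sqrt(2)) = l^3 + 2*l^2 + 2*sqrt(2)*l^2 + 4*sqrt(2)*l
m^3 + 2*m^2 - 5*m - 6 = (m - 2)*(m + 1)*(m + 3)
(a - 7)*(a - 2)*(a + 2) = a^3 - 7*a^2 - 4*a + 28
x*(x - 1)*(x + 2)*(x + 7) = x^4 + 8*x^3 + 5*x^2 - 14*x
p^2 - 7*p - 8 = (p - 8)*(p + 1)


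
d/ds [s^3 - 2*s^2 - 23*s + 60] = 3*s^2 - 4*s - 23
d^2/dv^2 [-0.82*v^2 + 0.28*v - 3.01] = -1.64000000000000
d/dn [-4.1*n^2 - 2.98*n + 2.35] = -8.2*n - 2.98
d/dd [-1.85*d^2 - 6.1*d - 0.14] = -3.7*d - 6.1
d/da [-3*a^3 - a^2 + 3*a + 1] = -9*a^2 - 2*a + 3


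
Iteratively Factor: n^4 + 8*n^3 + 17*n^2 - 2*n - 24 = (n - 1)*(n^3 + 9*n^2 + 26*n + 24) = (n - 1)*(n + 3)*(n^2 + 6*n + 8) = (n - 1)*(n + 2)*(n + 3)*(n + 4)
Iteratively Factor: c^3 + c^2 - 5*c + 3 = (c - 1)*(c^2 + 2*c - 3) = (c - 1)^2*(c + 3)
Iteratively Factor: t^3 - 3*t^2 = (t)*(t^2 - 3*t) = t^2*(t - 3)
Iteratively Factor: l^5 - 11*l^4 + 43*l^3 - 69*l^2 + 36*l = (l - 4)*(l^4 - 7*l^3 + 15*l^2 - 9*l) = (l - 4)*(l - 3)*(l^3 - 4*l^2 + 3*l) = (l - 4)*(l - 3)*(l - 1)*(l^2 - 3*l) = l*(l - 4)*(l - 3)*(l - 1)*(l - 3)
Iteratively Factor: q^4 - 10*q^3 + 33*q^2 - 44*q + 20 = (q - 2)*(q^3 - 8*q^2 + 17*q - 10) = (q - 2)^2*(q^2 - 6*q + 5) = (q - 5)*(q - 2)^2*(q - 1)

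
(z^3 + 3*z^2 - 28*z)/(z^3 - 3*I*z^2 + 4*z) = (z^2 + 3*z - 28)/(z^2 - 3*I*z + 4)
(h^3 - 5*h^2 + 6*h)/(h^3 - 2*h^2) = (h - 3)/h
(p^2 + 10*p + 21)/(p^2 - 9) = (p + 7)/(p - 3)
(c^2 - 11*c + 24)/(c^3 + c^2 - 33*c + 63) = (c - 8)/(c^2 + 4*c - 21)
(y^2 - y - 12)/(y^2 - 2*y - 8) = (y + 3)/(y + 2)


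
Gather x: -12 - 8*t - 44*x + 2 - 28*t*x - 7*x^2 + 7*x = -8*t - 7*x^2 + x*(-28*t - 37) - 10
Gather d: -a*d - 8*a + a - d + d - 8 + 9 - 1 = -a*d - 7*a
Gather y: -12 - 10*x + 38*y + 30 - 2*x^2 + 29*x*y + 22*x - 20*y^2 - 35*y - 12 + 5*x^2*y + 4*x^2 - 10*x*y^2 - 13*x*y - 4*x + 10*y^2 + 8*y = 2*x^2 + 8*x + y^2*(-10*x - 10) + y*(5*x^2 + 16*x + 11) + 6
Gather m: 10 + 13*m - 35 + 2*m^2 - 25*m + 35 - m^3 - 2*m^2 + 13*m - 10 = -m^3 + m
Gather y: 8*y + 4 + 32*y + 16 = 40*y + 20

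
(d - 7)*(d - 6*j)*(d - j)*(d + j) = d^4 - 6*d^3*j - 7*d^3 - d^2*j^2 + 42*d^2*j + 6*d*j^3 + 7*d*j^2 - 42*j^3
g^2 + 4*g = g*(g + 4)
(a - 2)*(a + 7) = a^2 + 5*a - 14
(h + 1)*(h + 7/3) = h^2 + 10*h/3 + 7/3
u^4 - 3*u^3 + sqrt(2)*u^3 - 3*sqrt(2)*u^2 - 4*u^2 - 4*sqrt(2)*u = u*(u - 4)*(u + 1)*(u + sqrt(2))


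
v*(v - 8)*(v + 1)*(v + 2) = v^4 - 5*v^3 - 22*v^2 - 16*v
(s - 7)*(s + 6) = s^2 - s - 42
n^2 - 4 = (n - 2)*(n + 2)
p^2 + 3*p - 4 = (p - 1)*(p + 4)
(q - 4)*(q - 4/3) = q^2 - 16*q/3 + 16/3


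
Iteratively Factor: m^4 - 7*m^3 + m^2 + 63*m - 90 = (m + 3)*(m^3 - 10*m^2 + 31*m - 30) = (m - 5)*(m + 3)*(m^2 - 5*m + 6) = (m - 5)*(m - 3)*(m + 3)*(m - 2)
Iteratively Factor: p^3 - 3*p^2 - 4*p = (p)*(p^2 - 3*p - 4) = p*(p - 4)*(p + 1)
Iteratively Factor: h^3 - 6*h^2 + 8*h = (h - 4)*(h^2 - 2*h) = h*(h - 4)*(h - 2)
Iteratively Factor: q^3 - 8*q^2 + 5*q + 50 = (q + 2)*(q^2 - 10*q + 25) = (q - 5)*(q + 2)*(q - 5)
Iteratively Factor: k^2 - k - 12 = (k + 3)*(k - 4)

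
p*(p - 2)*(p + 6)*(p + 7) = p^4 + 11*p^3 + 16*p^2 - 84*p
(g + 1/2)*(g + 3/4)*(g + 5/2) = g^3 + 15*g^2/4 + 7*g/2 + 15/16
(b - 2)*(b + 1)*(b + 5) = b^3 + 4*b^2 - 7*b - 10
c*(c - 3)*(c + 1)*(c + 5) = c^4 + 3*c^3 - 13*c^2 - 15*c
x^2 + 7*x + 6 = (x + 1)*(x + 6)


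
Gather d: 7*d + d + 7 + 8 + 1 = 8*d + 16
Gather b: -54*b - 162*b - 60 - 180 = -216*b - 240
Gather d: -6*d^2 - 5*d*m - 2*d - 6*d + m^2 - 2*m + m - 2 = -6*d^2 + d*(-5*m - 8) + m^2 - m - 2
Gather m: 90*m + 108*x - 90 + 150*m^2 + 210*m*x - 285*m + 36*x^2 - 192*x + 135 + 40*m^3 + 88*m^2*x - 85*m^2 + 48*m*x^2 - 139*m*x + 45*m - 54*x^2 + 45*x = 40*m^3 + m^2*(88*x + 65) + m*(48*x^2 + 71*x - 150) - 18*x^2 - 39*x + 45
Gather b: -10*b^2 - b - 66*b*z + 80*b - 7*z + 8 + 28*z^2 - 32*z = -10*b^2 + b*(79 - 66*z) + 28*z^2 - 39*z + 8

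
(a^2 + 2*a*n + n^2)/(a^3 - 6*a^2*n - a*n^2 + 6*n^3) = (a + n)/(a^2 - 7*a*n + 6*n^2)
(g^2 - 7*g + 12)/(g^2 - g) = (g^2 - 7*g + 12)/(g*(g - 1))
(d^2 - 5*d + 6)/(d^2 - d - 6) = (d - 2)/(d + 2)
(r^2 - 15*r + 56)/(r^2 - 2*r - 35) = (r - 8)/(r + 5)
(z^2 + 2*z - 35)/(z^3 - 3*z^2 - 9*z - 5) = (z + 7)/(z^2 + 2*z + 1)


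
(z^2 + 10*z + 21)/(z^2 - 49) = (z + 3)/(z - 7)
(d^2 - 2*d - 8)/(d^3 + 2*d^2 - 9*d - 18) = (d - 4)/(d^2 - 9)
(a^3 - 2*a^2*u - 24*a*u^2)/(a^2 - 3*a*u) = (a^2 - 2*a*u - 24*u^2)/(a - 3*u)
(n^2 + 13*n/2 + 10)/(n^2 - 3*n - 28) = (n + 5/2)/(n - 7)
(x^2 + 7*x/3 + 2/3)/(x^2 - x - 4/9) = 3*(x + 2)/(3*x - 4)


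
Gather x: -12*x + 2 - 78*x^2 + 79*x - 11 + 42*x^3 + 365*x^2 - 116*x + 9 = 42*x^3 + 287*x^2 - 49*x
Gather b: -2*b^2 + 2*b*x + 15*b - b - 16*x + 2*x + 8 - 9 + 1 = -2*b^2 + b*(2*x + 14) - 14*x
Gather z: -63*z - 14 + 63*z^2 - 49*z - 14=63*z^2 - 112*z - 28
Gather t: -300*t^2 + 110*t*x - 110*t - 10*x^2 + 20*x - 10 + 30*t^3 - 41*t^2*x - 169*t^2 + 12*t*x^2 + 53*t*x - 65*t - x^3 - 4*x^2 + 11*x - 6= 30*t^3 + t^2*(-41*x - 469) + t*(12*x^2 + 163*x - 175) - x^3 - 14*x^2 + 31*x - 16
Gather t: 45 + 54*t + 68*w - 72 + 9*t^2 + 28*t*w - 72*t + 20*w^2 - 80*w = 9*t^2 + t*(28*w - 18) + 20*w^2 - 12*w - 27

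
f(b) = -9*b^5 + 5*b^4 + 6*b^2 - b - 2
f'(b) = -45*b^4 + 20*b^3 + 12*b - 1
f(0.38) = -1.48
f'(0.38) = 3.72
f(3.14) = -2207.13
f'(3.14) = -3718.66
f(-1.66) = 167.60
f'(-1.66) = -454.11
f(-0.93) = 14.12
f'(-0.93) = -61.91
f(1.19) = -6.14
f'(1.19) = -43.26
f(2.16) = -290.49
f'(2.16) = -753.08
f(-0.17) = -1.65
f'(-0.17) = -3.18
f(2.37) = -485.87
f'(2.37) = -1126.05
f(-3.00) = 2647.00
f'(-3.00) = -4222.00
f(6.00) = -63296.00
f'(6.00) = -53929.00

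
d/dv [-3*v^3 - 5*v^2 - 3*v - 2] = -9*v^2 - 10*v - 3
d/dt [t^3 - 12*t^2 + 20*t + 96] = 3*t^2 - 24*t + 20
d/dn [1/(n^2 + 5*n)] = (-2*n - 5)/(n^2*(n + 5)^2)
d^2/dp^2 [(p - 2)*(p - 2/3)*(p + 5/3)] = 6*p - 2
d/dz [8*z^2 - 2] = 16*z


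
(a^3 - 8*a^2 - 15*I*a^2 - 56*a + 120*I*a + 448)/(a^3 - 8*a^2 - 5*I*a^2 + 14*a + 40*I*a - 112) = (a - 8*I)/(a + 2*I)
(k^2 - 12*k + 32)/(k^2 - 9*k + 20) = (k - 8)/(k - 5)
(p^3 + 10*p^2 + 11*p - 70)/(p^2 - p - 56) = (p^2 + 3*p - 10)/(p - 8)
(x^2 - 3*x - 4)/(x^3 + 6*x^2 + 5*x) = (x - 4)/(x*(x + 5))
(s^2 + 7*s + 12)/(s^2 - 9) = (s + 4)/(s - 3)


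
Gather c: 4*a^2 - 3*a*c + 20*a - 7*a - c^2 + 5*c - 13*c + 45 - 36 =4*a^2 + 13*a - c^2 + c*(-3*a - 8) + 9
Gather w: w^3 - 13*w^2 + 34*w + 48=w^3 - 13*w^2 + 34*w + 48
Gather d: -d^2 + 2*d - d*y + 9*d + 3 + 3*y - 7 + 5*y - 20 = -d^2 + d*(11 - y) + 8*y - 24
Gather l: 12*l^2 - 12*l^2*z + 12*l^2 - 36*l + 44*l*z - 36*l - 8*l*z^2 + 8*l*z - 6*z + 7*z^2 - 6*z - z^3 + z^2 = l^2*(24 - 12*z) + l*(-8*z^2 + 52*z - 72) - z^3 + 8*z^2 - 12*z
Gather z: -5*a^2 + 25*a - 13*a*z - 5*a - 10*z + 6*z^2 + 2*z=-5*a^2 + 20*a + 6*z^2 + z*(-13*a - 8)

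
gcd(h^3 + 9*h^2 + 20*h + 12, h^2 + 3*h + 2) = h^2 + 3*h + 2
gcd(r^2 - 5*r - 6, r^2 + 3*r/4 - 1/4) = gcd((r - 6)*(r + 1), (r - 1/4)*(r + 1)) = r + 1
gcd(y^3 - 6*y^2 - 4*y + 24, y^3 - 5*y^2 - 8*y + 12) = y^2 - 4*y - 12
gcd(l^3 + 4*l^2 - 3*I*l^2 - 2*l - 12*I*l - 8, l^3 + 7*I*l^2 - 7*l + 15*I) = l - I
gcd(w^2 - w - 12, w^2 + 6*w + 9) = w + 3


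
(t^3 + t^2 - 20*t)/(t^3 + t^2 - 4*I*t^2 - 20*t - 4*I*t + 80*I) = t/(t - 4*I)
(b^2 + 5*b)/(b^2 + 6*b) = (b + 5)/(b + 6)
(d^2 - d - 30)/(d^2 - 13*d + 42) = (d + 5)/(d - 7)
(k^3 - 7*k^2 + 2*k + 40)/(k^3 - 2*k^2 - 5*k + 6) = (k^2 - 9*k + 20)/(k^2 - 4*k + 3)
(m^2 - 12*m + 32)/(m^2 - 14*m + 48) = (m - 4)/(m - 6)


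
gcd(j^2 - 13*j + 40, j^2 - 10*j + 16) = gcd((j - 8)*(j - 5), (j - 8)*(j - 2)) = j - 8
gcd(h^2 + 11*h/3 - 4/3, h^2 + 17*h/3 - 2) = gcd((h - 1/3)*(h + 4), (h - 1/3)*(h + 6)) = h - 1/3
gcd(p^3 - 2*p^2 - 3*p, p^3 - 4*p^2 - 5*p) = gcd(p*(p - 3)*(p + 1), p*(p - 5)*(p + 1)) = p^2 + p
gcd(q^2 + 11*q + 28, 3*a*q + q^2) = 1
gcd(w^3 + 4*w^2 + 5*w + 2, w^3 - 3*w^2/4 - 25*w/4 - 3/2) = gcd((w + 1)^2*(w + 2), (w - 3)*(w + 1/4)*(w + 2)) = w + 2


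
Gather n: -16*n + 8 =8 - 16*n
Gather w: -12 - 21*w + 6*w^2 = 6*w^2 - 21*w - 12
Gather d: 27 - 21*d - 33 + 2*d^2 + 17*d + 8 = 2*d^2 - 4*d + 2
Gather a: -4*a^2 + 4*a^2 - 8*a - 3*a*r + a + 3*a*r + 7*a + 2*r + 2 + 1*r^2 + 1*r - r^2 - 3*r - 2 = 0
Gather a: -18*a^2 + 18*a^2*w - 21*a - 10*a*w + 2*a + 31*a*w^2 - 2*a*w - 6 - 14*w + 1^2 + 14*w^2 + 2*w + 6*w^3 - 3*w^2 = a^2*(18*w - 18) + a*(31*w^2 - 12*w - 19) + 6*w^3 + 11*w^2 - 12*w - 5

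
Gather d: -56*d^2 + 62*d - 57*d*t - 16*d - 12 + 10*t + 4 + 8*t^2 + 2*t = -56*d^2 + d*(46 - 57*t) + 8*t^2 + 12*t - 8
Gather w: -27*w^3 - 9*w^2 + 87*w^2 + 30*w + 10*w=-27*w^3 + 78*w^2 + 40*w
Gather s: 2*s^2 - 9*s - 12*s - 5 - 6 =2*s^2 - 21*s - 11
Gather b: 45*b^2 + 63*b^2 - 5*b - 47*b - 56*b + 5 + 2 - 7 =108*b^2 - 108*b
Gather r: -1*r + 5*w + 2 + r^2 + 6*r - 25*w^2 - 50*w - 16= r^2 + 5*r - 25*w^2 - 45*w - 14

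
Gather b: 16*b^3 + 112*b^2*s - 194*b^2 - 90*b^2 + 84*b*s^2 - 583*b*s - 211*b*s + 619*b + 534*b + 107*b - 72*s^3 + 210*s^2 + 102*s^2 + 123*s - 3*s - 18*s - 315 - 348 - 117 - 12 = 16*b^3 + b^2*(112*s - 284) + b*(84*s^2 - 794*s + 1260) - 72*s^3 + 312*s^2 + 102*s - 792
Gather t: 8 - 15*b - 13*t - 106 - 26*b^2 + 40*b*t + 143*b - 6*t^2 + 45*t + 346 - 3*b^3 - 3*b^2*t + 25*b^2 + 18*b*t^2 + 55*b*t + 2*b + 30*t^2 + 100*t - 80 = -3*b^3 - b^2 + 130*b + t^2*(18*b + 24) + t*(-3*b^2 + 95*b + 132) + 168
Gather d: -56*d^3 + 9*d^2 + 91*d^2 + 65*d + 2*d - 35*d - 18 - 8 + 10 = -56*d^3 + 100*d^2 + 32*d - 16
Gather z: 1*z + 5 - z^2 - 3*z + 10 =-z^2 - 2*z + 15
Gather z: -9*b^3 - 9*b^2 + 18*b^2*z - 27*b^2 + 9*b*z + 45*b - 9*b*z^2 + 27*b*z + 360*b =-9*b^3 - 36*b^2 - 9*b*z^2 + 405*b + z*(18*b^2 + 36*b)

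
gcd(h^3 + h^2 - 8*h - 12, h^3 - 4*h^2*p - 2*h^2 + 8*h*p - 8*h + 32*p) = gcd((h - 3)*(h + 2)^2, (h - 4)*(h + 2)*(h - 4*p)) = h + 2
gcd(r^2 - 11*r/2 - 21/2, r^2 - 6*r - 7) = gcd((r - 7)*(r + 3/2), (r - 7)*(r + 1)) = r - 7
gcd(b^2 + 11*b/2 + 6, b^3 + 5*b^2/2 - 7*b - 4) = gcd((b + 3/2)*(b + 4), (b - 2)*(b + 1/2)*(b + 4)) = b + 4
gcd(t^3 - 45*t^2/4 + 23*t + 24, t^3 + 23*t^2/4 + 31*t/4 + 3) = t + 3/4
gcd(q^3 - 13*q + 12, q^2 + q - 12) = q^2 + q - 12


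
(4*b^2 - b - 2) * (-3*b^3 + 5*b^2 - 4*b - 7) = -12*b^5 + 23*b^4 - 15*b^3 - 34*b^2 + 15*b + 14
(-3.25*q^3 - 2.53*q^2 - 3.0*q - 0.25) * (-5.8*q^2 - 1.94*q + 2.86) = 18.85*q^5 + 20.979*q^4 + 13.0132*q^3 + 0.0342000000000009*q^2 - 8.095*q - 0.715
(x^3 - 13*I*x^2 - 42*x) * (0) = 0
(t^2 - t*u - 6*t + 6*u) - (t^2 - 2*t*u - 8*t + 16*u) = t*u + 2*t - 10*u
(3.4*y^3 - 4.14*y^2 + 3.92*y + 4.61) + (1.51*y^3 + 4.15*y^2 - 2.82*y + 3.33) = 4.91*y^3 + 0.0100000000000007*y^2 + 1.1*y + 7.94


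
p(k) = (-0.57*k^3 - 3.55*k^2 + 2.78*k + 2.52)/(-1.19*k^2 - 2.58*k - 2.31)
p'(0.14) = 0.49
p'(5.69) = 0.62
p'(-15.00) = 0.52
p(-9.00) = -1.40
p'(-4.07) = 1.27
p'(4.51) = 0.68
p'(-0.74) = -7.67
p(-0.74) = 1.19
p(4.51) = 2.87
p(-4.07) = 2.53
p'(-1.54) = -1.79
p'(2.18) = 0.94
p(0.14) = -1.05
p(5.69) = 3.63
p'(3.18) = 0.79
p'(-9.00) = 0.60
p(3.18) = 1.90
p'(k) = (2.38*k + 2.58)*(-0.57*k^3 - 3.55*k^2 + 2.78*k + 2.52)/(-1.19*k^2 - 2.58*k - 2.31)^2 + (-1.71*k^2 - 7.1*k + 2.78)/(-1.19*k^2 - 2.58*k - 2.31)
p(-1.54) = 6.99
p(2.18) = 1.04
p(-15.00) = -4.69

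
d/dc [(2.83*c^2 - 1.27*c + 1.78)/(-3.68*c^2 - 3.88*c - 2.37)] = (-15.654*c^2 - 0.3134*c + 9.9163)/(13.5424*c^4 + 28.5568*c^3 + 32.4976*c^2 + 18.3912*c + 5.6169)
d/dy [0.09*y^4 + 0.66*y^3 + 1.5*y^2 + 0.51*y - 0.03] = 0.36*y^3 + 1.98*y^2 + 3.0*y + 0.51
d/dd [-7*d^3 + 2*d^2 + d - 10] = -21*d^2 + 4*d + 1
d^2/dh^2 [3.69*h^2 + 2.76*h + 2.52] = 7.38000000000000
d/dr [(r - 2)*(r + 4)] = 2*r + 2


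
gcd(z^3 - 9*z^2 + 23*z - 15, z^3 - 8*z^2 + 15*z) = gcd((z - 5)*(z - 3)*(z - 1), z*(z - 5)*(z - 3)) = z^2 - 8*z + 15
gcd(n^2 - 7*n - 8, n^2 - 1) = n + 1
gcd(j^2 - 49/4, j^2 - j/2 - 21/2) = j - 7/2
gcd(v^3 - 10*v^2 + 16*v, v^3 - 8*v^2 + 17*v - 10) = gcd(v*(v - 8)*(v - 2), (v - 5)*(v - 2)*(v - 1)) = v - 2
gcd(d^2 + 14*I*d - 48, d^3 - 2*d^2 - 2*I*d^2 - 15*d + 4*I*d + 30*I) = 1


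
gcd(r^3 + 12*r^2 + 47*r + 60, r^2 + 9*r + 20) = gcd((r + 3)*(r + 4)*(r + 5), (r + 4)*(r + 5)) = r^2 + 9*r + 20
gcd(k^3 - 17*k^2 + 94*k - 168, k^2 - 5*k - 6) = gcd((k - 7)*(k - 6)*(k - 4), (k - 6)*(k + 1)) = k - 6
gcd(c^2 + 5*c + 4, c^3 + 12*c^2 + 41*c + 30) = c + 1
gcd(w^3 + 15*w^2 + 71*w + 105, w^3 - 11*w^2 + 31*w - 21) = 1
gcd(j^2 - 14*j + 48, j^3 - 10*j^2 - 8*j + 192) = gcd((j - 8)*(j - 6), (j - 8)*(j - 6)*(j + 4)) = j^2 - 14*j + 48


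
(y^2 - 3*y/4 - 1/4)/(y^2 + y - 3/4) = (4*y^2 - 3*y - 1)/(4*y^2 + 4*y - 3)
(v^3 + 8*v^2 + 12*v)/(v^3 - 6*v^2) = (v^2 + 8*v + 12)/(v*(v - 6))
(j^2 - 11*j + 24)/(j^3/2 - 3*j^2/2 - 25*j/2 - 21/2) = 2*(-j^2 + 11*j - 24)/(-j^3 + 3*j^2 + 25*j + 21)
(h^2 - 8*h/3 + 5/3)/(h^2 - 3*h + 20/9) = 3*(h - 1)/(3*h - 4)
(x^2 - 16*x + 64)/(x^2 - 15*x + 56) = (x - 8)/(x - 7)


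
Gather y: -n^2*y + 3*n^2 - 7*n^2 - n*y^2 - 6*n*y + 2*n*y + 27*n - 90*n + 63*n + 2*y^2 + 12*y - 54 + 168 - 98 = -4*n^2 + y^2*(2 - n) + y*(-n^2 - 4*n + 12) + 16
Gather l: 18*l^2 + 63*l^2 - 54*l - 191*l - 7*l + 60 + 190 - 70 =81*l^2 - 252*l + 180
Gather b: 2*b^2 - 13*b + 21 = 2*b^2 - 13*b + 21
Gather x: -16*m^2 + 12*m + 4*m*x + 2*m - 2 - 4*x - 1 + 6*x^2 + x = -16*m^2 + 14*m + 6*x^2 + x*(4*m - 3) - 3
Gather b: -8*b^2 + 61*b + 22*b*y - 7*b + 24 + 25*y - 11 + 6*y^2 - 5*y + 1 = -8*b^2 + b*(22*y + 54) + 6*y^2 + 20*y + 14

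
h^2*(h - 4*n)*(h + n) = h^4 - 3*h^3*n - 4*h^2*n^2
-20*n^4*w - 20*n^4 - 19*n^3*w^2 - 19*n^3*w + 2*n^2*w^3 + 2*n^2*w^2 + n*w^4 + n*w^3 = (-4*n + w)*(n + w)*(5*n + w)*(n*w + n)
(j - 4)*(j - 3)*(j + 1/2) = j^3 - 13*j^2/2 + 17*j/2 + 6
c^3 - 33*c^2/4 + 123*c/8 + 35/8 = (c - 5)*(c - 7/2)*(c + 1/4)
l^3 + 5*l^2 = l^2*(l + 5)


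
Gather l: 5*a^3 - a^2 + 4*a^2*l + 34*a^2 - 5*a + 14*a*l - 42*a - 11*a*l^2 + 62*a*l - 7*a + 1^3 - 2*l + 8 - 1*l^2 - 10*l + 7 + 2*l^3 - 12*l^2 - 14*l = 5*a^3 + 33*a^2 - 54*a + 2*l^3 + l^2*(-11*a - 13) + l*(4*a^2 + 76*a - 26) + 16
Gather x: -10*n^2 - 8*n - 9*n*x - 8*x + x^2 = -10*n^2 - 8*n + x^2 + x*(-9*n - 8)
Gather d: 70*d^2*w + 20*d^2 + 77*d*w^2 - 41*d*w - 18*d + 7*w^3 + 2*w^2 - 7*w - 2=d^2*(70*w + 20) + d*(77*w^2 - 41*w - 18) + 7*w^3 + 2*w^2 - 7*w - 2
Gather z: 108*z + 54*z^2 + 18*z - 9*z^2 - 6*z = 45*z^2 + 120*z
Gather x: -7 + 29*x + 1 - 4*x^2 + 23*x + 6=-4*x^2 + 52*x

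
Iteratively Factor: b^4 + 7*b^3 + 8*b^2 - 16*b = (b + 4)*(b^3 + 3*b^2 - 4*b) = b*(b + 4)*(b^2 + 3*b - 4) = b*(b + 4)^2*(b - 1)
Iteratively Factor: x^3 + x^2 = (x)*(x^2 + x) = x^2*(x + 1)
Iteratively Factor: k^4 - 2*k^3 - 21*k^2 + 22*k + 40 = (k + 4)*(k^3 - 6*k^2 + 3*k + 10) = (k - 2)*(k + 4)*(k^2 - 4*k - 5) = (k - 5)*(k - 2)*(k + 4)*(k + 1)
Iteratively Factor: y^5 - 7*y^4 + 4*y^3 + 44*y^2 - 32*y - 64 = (y + 1)*(y^4 - 8*y^3 + 12*y^2 + 32*y - 64) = (y - 4)*(y + 1)*(y^3 - 4*y^2 - 4*y + 16) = (y - 4)*(y + 1)*(y + 2)*(y^2 - 6*y + 8) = (y - 4)^2*(y + 1)*(y + 2)*(y - 2)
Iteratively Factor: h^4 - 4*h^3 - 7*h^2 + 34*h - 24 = (h + 3)*(h^3 - 7*h^2 + 14*h - 8) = (h - 2)*(h + 3)*(h^2 - 5*h + 4) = (h - 4)*(h - 2)*(h + 3)*(h - 1)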